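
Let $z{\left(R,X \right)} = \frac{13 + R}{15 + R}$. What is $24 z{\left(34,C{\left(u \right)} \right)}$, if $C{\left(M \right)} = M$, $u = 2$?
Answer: $\frac{1128}{49} \approx 23.02$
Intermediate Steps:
$z{\left(R,X \right)} = \frac{13 + R}{15 + R}$
$24 z{\left(34,C{\left(u \right)} \right)} = 24 \frac{13 + 34}{15 + 34} = 24 \cdot \frac{1}{49} \cdot 47 = 24 \cdot \frac{47}{49} = \frac{1128}{49}$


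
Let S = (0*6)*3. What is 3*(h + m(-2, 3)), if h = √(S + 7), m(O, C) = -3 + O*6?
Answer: -45 + 3*√7 ≈ -37.063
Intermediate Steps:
m(O, C) = -3 + 6*O
S = 0 (S = 0*3 = 0)
h = √7 (h = √(0 + 7) = √7 ≈ 2.6458)
3*(h + m(-2, 3)) = 3*(√7 + (-3 + 6*(-2))) = 3*(√7 + (-3 - 12)) = 3*(√7 - 15) = 3*(-15 + √7) = -45 + 3*√7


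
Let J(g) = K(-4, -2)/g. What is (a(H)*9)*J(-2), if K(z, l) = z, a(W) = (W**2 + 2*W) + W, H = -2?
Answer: -36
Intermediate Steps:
a(W) = W**2 + 3*W
J(g) = -4/g
(a(H)*9)*J(-2) = (-2*(3 - 2)*9)*(-4/(-2)) = (-2*1*9)*(-4*(-1/2)) = -2*9*2 = -18*2 = -36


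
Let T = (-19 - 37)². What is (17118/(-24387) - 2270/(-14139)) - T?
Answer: -360501303920/114935931 ≈ -3136.5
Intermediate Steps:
T = 3136 (T = (-56)² = 3136)
(17118/(-24387) - 2270/(-14139)) - T = (17118/(-24387) - 2270/(-14139)) - 1*3136 = (17118*(-1/24387) - 2270*(-1/14139)) - 3136 = (-5706/8129 + 2270/14139) - 3136 = -62224304/114935931 - 3136 = -360501303920/114935931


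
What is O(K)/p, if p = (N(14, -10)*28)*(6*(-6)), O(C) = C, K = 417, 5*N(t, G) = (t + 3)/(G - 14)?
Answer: 695/238 ≈ 2.9202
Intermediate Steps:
N(t, G) = (3 + t)/(5*(-14 + G)) (N(t, G) = ((t + 3)/(G - 14))/5 = ((3 + t)/(-14 + G))/5 = (3 + t)/(5*(-14 + G)))
p = 714/5 (p = (((3 + 14)/(5*(-14 - 10)))*28)*(6*(-6)) = (((1/5)*17/(-24))*28)*(-36) = (((1/5)*(-1/24)*17)*28)*(-36) = -17/120*28*(-36) = -119/30*(-36) = 714/5 ≈ 142.80)
O(K)/p = 417/(714/5) = 417*(5/714) = 695/238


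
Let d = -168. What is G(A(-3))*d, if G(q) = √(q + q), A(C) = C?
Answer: -168*I*√6 ≈ -411.51*I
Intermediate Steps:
G(q) = √2*√q (G(q) = √(2*q) = √2*√q)
G(A(-3))*d = (√2*√(-3))*(-168) = (√2*(I*√3))*(-168) = (I*√6)*(-168) = -168*I*√6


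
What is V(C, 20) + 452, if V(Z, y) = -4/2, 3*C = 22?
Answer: 450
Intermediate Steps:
C = 22/3 (C = (⅓)*22 = 22/3 ≈ 7.3333)
V(Z, y) = -2 (V(Z, y) = -4*½ = -2)
V(C, 20) + 452 = -2 + 452 = 450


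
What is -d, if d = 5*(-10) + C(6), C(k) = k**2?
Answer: 14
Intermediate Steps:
d = -14 (d = 5*(-10) + 6**2 = -50 + 36 = -14)
-d = -1*(-14) = 14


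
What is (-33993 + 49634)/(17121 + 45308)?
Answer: 15641/62429 ≈ 0.25054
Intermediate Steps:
(-33993 + 49634)/(17121 + 45308) = 15641/62429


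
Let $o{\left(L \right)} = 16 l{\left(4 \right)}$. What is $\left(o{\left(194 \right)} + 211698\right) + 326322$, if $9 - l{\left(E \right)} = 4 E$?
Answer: $537908$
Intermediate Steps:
$l{\left(E \right)} = 9 - 4 E$
$o{\left(L \right)} = -112$ ($o{\left(L \right)} = 16 \left(9 - 16\right) = 16 \left(-7\right) = -112$)
$\left(o{\left(194 \right)} + 211698\right) + 326322 = \left(-112 + 211698\right) + 326322 = 211586 + 326322 = 537908$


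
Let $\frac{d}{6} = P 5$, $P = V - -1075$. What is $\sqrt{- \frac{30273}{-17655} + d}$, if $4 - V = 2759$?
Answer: $\frac{i \sqrt{1745455154465}}{5885} \approx 224.5 i$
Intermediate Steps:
$V = -2755$ ($V = 4 - 2759 = -2755$)
$P = -1680$ ($P = -2755 - -1075 = -2755 + 1075 = -1680$)
$d = -50400$ ($d = 6 \left(\left(-1680\right) 5\right) = 6 \left(-8400\right) = -50400$)
$\sqrt{- \frac{30273}{-17655} + d} = \sqrt{- \frac{30273}{-17655} - 50400} = \sqrt{\left(-30273\right) \left(- \frac{1}{17655}\right) - 50400} = \sqrt{\frac{10091}{5885} - 50400} = \sqrt{- \frac{296593909}{5885}} = \frac{i \sqrt{1745455154465}}{5885}$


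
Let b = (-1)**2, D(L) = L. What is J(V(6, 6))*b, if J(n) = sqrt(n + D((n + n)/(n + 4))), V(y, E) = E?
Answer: 6*sqrt(5)/5 ≈ 2.6833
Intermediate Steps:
J(n) = sqrt(n + 2*n/(4 + n)) (J(n) = sqrt(n + (n + n)/(n + 4)) = sqrt(n + (2*n)/(4 + n)) = sqrt(n + 2*n/(4 + n)))
b = 1
J(V(6, 6))*b = sqrt(6*(6 + 6)/(4 + 6))*1 = sqrt(6*12/10)*1 = sqrt(6*(1/10)*12)*1 = sqrt(36/5)*1 = (6*sqrt(5)/5)*1 = 6*sqrt(5)/5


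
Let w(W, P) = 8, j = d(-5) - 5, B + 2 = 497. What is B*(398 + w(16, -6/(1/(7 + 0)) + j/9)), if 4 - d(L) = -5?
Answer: 200970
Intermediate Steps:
B = 495 (B = -2 + 497 = 495)
d(L) = 9 (d(L) = 4 - 1*(-5) = 4 + 5 = 9)
j = 4 (j = 9 - 5 = 4)
B*(398 + w(16, -6/(1/(7 + 0)) + j/9)) = 495*(398 + 8) = 495*406 = 200970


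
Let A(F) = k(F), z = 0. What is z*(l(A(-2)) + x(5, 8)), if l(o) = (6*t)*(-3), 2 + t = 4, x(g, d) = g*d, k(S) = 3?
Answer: 0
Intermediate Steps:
x(g, d) = d*g
A(F) = 3
t = 2 (t = -2 + 4 = 2)
l(o) = -36 (l(o) = (6*2)*(-3) = 12*(-3) = -36)
z*(l(A(-2)) + x(5, 8)) = 0*(-36 + 8*5) = 0*(-36 + 40) = 0*4 = 0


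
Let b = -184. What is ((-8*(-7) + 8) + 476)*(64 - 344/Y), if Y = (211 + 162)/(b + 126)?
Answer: 23664960/373 ≈ 63445.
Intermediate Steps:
Y = -373/58 (Y = (211 + 162)/(-184 + 126) = 373/(-58) = 373*(-1/58) = -373/58 ≈ -6.4310)
((-8*(-7) + 8) + 476)*(64 - 344/Y) = ((-8*(-7) + 8) + 476)*(64 - 344/(-373/58)) = ((56 + 8) + 476)*(64 - 344*(-58/373)) = (64 + 476)*(64 + 19952/373) = 540*(43824/373) = 23664960/373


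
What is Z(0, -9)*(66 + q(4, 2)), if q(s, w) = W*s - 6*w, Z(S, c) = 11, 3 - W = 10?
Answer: 286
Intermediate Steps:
W = -7 (W = 3 - 1*10 = 3 - 10 = -7)
q(s, w) = -7*s - 6*w
Z(0, -9)*(66 + q(4, 2)) = 11*(66 + (-7*4 - 6*2)) = 11*(66 + (-28 - 12)) = 11*(66 - 40) = 11*26 = 286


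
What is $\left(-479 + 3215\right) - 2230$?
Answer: $506$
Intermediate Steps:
$\left(-479 + 3215\right) - 2230 = 2736 - 2230 = 506$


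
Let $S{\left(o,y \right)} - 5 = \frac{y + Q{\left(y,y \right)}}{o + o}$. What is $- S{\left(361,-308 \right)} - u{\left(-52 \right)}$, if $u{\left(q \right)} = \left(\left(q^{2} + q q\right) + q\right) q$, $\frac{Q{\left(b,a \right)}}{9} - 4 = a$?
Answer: $\frac{100542549}{361} \approx 2.7851 \cdot 10^{5}$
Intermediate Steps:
$Q{\left(b,a \right)} = 36 + 9 a$
$S{\left(o,y \right)} = 5 + \frac{36 + 10 y}{2 o}$ ($S{\left(o,y \right)} = 5 + \frac{y + \left(36 + 9 y\right)}{o + o} = 5 + \frac{36 + 10 y}{2 o}$)
$u{\left(q \right)} = q \left(q + 2 q^{2}\right)$ ($u{\left(q \right)} = \left(\left(q^{2} + q^{2}\right) + q\right) q = \left(2 q^{2} + q\right) q = \left(q + 2 q^{2}\right) q = q \left(q + 2 q^{2}\right)$)
$- S{\left(361,-308 \right)} - u{\left(-52 \right)} = - \frac{18 + 5 \cdot 361 + 5 \left(-308\right)}{361} - \left(-52\right)^{2} \left(1 + 2 \left(-52\right)\right) = - \frac{18 + 1805 - 1540}{361} - 2704 \left(1 - 104\right) = - \frac{283}{361} - 2704 \left(-103\right) = \left(-1\right) \frac{283}{361} - -278512 = - \frac{283}{361} + 278512 = \frac{100542549}{361}$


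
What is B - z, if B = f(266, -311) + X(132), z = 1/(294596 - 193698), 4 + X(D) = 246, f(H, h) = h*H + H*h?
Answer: -16669358581/100898 ≈ -1.6521e+5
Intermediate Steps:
f(H, h) = 2*H*h (f(H, h) = H*h + H*h = 2*H*h)
X(D) = 242 (X(D) = -4 + 246 = 242)
z = 1/100898 ≈ 9.9110e-6
B = -165210 (B = 2*266*(-311) + 242 = -165452 + 242 = -165210)
B - z = -165210 - 1*1/100898 = -165210 - 1/100898 = -16669358581/100898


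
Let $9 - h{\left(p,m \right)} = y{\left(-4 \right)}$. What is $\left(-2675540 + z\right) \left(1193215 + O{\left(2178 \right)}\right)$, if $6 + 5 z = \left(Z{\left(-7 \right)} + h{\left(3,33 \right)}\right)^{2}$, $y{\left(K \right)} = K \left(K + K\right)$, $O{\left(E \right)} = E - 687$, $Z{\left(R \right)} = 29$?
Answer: $-3196476523004$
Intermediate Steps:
$O{\left(E \right)} = -687 + E$ ($O{\left(E \right)} = E - 687 = -687 + E$)
$y{\left(K \right)} = 2 K^{2}$ ($y{\left(K \right)} = K 2 K = 2 K^{2}$)
$h{\left(p,m \right)} = -23$ ($h{\left(p,m \right)} = 9 - 2 \left(-4\right)^{2} = 9 - 2 \cdot 16 = 9 - 32 = -23$)
$z = 6$ ($z = - \frac{6}{5} + \frac{\left(29 - 23\right)^{2}}{5} = - \frac{6}{5} + \frac{6^{2}}{5} = - \frac{6}{5} + \frac{1}{5} \cdot 36 = - \frac{6}{5} + \frac{36}{5} = 6$)
$\left(-2675540 + z\right) \left(1193215 + O{\left(2178 \right)}\right) = \left(-2675540 + 6\right) \left(1193215 + \left(-687 + 2178\right)\right) = - 2675534 \left(1193215 + 1491\right) = \left(-2675534\right) 1194706 = -3196476523004$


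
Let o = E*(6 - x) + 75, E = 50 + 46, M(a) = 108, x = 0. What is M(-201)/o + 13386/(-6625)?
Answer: -2666262/1437625 ≈ -1.8546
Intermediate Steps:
E = 96
o = 651 (o = 96*(6 - 1*0) + 75 = 96*(6 + 0) + 75 = 96*6 + 75 = 576 + 75 = 651)
M(-201)/o + 13386/(-6625) = 108/651 + 13386/(-6625) = 108*(1/651) + 13386*(-1/6625) = 36/217 - 13386/6625 = -2666262/1437625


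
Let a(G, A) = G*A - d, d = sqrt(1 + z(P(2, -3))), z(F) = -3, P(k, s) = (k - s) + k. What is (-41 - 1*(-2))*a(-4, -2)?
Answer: -312 + 39*I*sqrt(2) ≈ -312.0 + 55.154*I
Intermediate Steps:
P(k, s) = -s + 2*k
d = I*sqrt(2) (d = sqrt(1 - 3) = sqrt(-2) = I*sqrt(2) ≈ 1.4142*I)
a(G, A) = A*G - I*sqrt(2) (a(G, A) = G*A - I*sqrt(2) = A*G - I*sqrt(2))
(-41 - 1*(-2))*a(-4, -2) = (-41 - 1*(-2))*(-2*(-4) - I*sqrt(2)) = (-41 + 2)*(8 - I*sqrt(2)) = -39*(8 - I*sqrt(2)) = -312 + 39*I*sqrt(2)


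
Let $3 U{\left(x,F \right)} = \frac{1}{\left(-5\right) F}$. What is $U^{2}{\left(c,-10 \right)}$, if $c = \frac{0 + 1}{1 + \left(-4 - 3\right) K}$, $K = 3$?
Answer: $\frac{1}{22500} \approx 4.4444 \cdot 10^{-5}$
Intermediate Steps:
$c = - \frac{1}{20}$ ($c = \frac{0 + 1}{1 + \left(-4 - 3\right) 3} = 1 \frac{1}{1 - 21} = 1 \frac{1}{-20} = 1 \left(- \frac{1}{20}\right) = - \frac{1}{20} \approx -0.05$)
$U{\left(x,F \right)} = - \frac{1}{15 F}$ ($U{\left(x,F \right)} = \frac{1}{3 \left(- 5 F\right)} = \frac{\left(- \frac{1}{5}\right) \frac{1}{F}}{3} = - \frac{1}{15 F}$)
$U^{2}{\left(c,-10 \right)} = \left(- \frac{1}{15 \left(-10\right)}\right)^{2} = \left(\left(- \frac{1}{15}\right) \left(- \frac{1}{10}\right)\right)^{2} = \left(\frac{1}{150}\right)^{2} = \frac{1}{22500}$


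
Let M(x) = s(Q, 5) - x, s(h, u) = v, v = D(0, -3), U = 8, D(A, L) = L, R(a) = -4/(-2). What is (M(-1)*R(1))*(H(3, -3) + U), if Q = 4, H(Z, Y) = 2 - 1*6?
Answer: -16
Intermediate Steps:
H(Z, Y) = -4 (H(Z, Y) = 2 - 6 = -4)
R(a) = 2 (R(a) = -4*(-1/2) = 2)
v = -3
s(h, u) = -3
M(x) = -3 - x
(M(-1)*R(1))*(H(3, -3) + U) = ((-3 - 1*(-1))*2)*(-4 + 8) = ((-3 + 1)*2)*4 = -2*2*4 = -4*4 = -16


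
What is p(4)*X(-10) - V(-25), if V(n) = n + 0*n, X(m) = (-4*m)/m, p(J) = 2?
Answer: 17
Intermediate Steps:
X(m) = -4
V(n) = n (V(n) = n + 0 = n)
p(4)*X(-10) - V(-25) = 2*(-4) - 1*(-25) = -8 + 25 = 17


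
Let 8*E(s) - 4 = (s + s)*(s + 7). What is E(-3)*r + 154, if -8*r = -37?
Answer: 2279/16 ≈ 142.44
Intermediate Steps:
r = 37/8 (r = -1/8*(-37) = 37/8 ≈ 4.6250)
E(s) = 1/2 + s*(7 + s)/4 (E(s) = 1/2 + ((s + s)*(s + 7))/8 = 1/2 + ((2*s)*(7 + s))/8 = 1/2 + (2*s*(7 + s))/8 = 1/2 + s*(7 + s)/4)
E(-3)*r + 154 = (1/2 + (1/4)*(-3)**2 + (7/4)*(-3))*(37/8) + 154 = (1/2 + (1/4)*9 - 21/4)*(37/8) + 154 = (1/2 + 9/4 - 21/4)*(37/8) + 154 = -5/2*37/8 + 154 = -185/16 + 154 = 2279/16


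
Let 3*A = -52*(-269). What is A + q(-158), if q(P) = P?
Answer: 13514/3 ≈ 4504.7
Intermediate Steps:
A = 13988/3 (A = (-52*(-269))/3 = (⅓)*13988 = 13988/3 ≈ 4662.7)
A + q(-158) = 13988/3 - 158 = 13514/3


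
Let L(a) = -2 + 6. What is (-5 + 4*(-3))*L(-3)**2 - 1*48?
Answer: -320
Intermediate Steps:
L(a) = 4
(-5 + 4*(-3))*L(-3)**2 - 1*48 = (-5 + 4*(-3))*4**2 - 1*48 = (-5 - 12)*16 - 48 = -17*16 - 48 = -272 - 48 = -320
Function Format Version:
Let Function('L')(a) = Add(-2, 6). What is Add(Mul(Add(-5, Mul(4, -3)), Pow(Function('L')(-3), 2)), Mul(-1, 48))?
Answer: -320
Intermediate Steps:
Function('L')(a) = 4
Add(Mul(Add(-5, Mul(4, -3)), Pow(Function('L')(-3), 2)), Mul(-1, 48)) = Add(Mul(Add(-5, Mul(4, -3)), Pow(4, 2)), Mul(-1, 48)) = Add(Mul(Add(-5, -12), 16), -48) = Add(Mul(-17, 16), -48) = Add(-272, -48) = -320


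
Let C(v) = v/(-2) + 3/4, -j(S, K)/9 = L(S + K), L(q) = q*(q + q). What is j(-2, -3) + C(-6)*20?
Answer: -375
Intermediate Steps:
L(q) = 2*q² (L(q) = q*(2*q) = 2*q²)
j(S, K) = -18*(K + S)² (j(S, K) = -18*(S + K)² = -18*(K + S)²)
C(v) = ¾ - v/2 (C(v) = v*(-½) + 3*(¼) = -v/2 + ¾ = ¾ - v/2)
j(-2, -3) + C(-6)*20 = -18*(-3 - 2)² + (¾ - ½*(-6))*20 = -18*(-5)² + (¾ + 3)*20 = -18*25 + (15/4)*20 = -450 + 75 = -375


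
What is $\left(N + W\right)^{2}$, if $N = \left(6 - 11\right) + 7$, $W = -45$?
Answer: $1849$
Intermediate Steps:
$N = 2$ ($N = -5 + 7 = 2$)
$\left(N + W\right)^{2} = \left(2 - 45\right)^{2} = \left(-43\right)^{2} = 1849$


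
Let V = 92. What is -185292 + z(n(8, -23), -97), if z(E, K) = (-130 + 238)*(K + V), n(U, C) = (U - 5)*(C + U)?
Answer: -185832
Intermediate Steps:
n(U, C) = (-5 + U)*(C + U)
z(E, K) = 9936 + 108*K (z(E, K) = (-130 + 238)*(K + 92) = 108*(92 + K) = 9936 + 108*K)
-185292 + z(n(8, -23), -97) = -185292 + (9936 + 108*(-97)) = -185292 + (9936 - 10476) = -185292 - 540 = -185832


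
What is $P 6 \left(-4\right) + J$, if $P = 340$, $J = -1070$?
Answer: $-9230$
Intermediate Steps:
$P 6 \left(-4\right) + J = 340 \cdot 6 \left(-4\right) - 1070 = 340 \left(-24\right) - 1070 = -8160 - 1070 = -9230$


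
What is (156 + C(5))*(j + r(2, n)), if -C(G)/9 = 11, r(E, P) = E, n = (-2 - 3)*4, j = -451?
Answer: -25593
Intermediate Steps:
n = -20 (n = -5*4 = -20)
C(G) = -99 (C(G) = -9*11 = -99)
(156 + C(5))*(j + r(2, n)) = (156 - 99)*(-451 + 2) = 57*(-449) = -25593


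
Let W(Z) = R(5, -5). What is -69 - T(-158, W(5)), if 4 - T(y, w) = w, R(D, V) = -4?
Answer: -77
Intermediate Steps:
W(Z) = -4
T(y, w) = 4 - w
-69 - T(-158, W(5)) = -69 - (4 - 1*(-4)) = -69 - (4 + 4) = -69 - 1*8 = -69 - 8 = -77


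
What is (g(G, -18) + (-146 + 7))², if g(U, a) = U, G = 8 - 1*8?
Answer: 19321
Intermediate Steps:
G = 0 (G = 8 - 8 = 0)
(g(G, -18) + (-146 + 7))² = (0 + (-146 + 7))² = (0 - 139)² = (-139)² = 19321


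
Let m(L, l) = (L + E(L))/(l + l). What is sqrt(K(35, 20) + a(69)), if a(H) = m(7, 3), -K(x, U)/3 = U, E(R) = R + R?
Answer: I*sqrt(226)/2 ≈ 7.5166*I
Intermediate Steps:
E(R) = 2*R
K(x, U) = -3*U
m(L, l) = 3*L/(2*l) (m(L, l) = (L + 2*L)/(l + l) = (3*L)/((2*l)) = (3*L)*(1/(2*l)) = 3*L/(2*l))
a(H) = 7/2 (a(H) = (3/2)*7/3 = (3/2)*7*(1/3) = 7/2)
sqrt(K(35, 20) + a(69)) = sqrt(-3*20 + 7/2) = sqrt(-60 + 7/2) = sqrt(-113/2) = I*sqrt(226)/2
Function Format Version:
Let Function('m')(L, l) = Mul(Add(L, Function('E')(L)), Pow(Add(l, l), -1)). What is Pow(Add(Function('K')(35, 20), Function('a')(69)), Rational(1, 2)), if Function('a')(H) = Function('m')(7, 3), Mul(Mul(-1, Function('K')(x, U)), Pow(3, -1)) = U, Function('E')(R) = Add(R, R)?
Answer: Mul(Rational(1, 2), I, Pow(226, Rational(1, 2))) ≈ Mul(7.5166, I)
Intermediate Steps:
Function('E')(R) = Mul(2, R)
Function('K')(x, U) = Mul(-3, U)
Function('m')(L, l) = Mul(Rational(3, 2), L, Pow(l, -1)) (Function('m')(L, l) = Mul(Add(L, Mul(2, L)), Pow(Add(l, l), -1)) = Mul(Mul(3, L), Pow(Mul(2, l), -1)) = Mul(Mul(3, L), Mul(Rational(1, 2), Pow(l, -1))) = Mul(Rational(3, 2), L, Pow(l, -1)))
Function('a')(H) = Rational(7, 2) (Function('a')(H) = Mul(Rational(3, 2), 7, Pow(3, -1)) = Mul(Rational(3, 2), 7, Rational(1, 3)) = Rational(7, 2))
Pow(Add(Function('K')(35, 20), Function('a')(69)), Rational(1, 2)) = Pow(Add(Mul(-3, 20), Rational(7, 2)), Rational(1, 2)) = Pow(Add(-60, Rational(7, 2)), Rational(1, 2)) = Pow(Rational(-113, 2), Rational(1, 2)) = Mul(Rational(1, 2), I, Pow(226, Rational(1, 2)))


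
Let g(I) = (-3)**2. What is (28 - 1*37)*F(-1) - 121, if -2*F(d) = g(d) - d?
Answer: -76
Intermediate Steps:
g(I) = 9
F(d) = -9/2 + d/2 (F(d) = -(9 - d)/2 = -9/2 + d/2)
(28 - 1*37)*F(-1) - 121 = (28 - 1*37)*(-9/2 + (1/2)*(-1)) - 121 = (28 - 37)*(-9/2 - 1/2) - 121 = -9*(-5) - 121 = 45 - 121 = -76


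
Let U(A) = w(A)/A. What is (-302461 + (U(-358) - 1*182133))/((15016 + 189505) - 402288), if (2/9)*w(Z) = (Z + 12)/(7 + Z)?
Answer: 6765901601/2761222854 ≈ 2.4503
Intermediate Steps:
w(Z) = 9*(12 + Z)/(2*(7 + Z)) (w(Z) = 9*((Z + 12)/(7 + Z))/2 = 9*((12 + Z)/(7 + Z))/2 = 9*(12 + Z)/(2*(7 + Z)))
U(A) = 9*(12 + A)/(2*A*(7 + A)) (U(A) = (9*(12 + A)/(2*(7 + A)))/A = 9*(12 + A)/(2*A*(7 + A)))
(-302461 + (U(-358) - 1*182133))/((15016 + 189505) - 402288) = (-302461 + ((9/2)*(12 - 358)/(-358*(7 - 358)) - 1*182133))/((15016 + 189505) - 402288) = (-302461 + ((9/2)*(-1/358)*(-346)/(-351) - 182133))/(204521 - 402288) = (-302461 + ((9/2)*(-1/358)*(-1/351)*(-346) - 182133))/(-197767) = (-302461 + (-173/13962 - 182133))*(-1/197767) = (-302461 - 2542941119/13962)*(-1/197767) = -6765901601/13962*(-1/197767) = 6765901601/2761222854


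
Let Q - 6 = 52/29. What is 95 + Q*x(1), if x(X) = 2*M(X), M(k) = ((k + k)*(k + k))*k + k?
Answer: 5015/29 ≈ 172.93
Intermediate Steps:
Q = 226/29 (Q = 6 + 52/29 = 226/29 ≈ 7.7931)
M(k) = k + 4*k³ (M(k) = ((2*k)*(2*k))*k + k = (4*k²)*k + k = 4*k³ + k = k + 4*k³)
x(X) = 2*X + 8*X³ (x(X) = 2*(X + 4*X³) = 2*X + 8*X³)
95 + Q*x(1) = 95 + 226*(2*1 + 8*1³)/29 = 95 + 226*(2 + 8*1)/29 = 95 + 226*(2 + 8)/29 = 95 + (226/29)*10 = 95 + 2260/29 = 5015/29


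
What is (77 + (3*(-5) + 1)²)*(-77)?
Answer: -21021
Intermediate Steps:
(77 + (3*(-5) + 1)²)*(-77) = (77 + (-15 + 1)²)*(-77) = (77 + (-14)²)*(-77) = (77 + 196)*(-77) = 273*(-77) = -21021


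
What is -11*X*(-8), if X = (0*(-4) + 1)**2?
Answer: 88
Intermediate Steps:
X = 1 (X = (0 + 1)**2 = 1**2 = 1)
-11*X*(-8) = -11*1*(-8) = -11*(-8) = 88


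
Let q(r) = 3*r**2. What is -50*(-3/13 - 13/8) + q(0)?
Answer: 4825/52 ≈ 92.788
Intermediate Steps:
-50*(-3/13 - 13/8) + q(0) = -50*(-3/13 - 13/8) + 3*0**2 = -50*(-3*1/13 - 13*1/8) + 3*0 = -50*(-3/13 - 13/8) + 0 = -50*(-193/104) + 0 = 4825/52 + 0 = 4825/52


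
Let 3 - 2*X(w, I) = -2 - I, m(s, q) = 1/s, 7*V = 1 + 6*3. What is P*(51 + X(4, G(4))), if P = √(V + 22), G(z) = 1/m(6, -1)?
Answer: 113*√1211/14 ≈ 280.88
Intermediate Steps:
V = 19/7 (V = (1 + 6*3)/7 = (1 + 18)/7 = (⅐)*19 = 19/7 ≈ 2.7143)
G(z) = 6 (G(z) = 1/(1/6) = 1/(⅙) = 6)
P = √1211/7 (P = √(19/7 + 22) = √(173/7) = √1211/7 ≈ 4.9713)
X(w, I) = 5/2 + I/2 (X(w, I) = 3/2 - (-2 - I)/2 = 3/2 + (1 + I/2) = 5/2 + I/2)
P*(51 + X(4, G(4))) = (√1211/7)*(51 + (5/2 + (½)*6)) = (√1211/7)*(51 + (5/2 + 3)) = (√1211/7)*(51 + 11/2) = (√1211/7)*(113/2) = 113*√1211/14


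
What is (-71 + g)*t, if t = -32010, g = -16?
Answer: 2784870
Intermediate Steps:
(-71 + g)*t = (-71 - 16)*(-32010) = -87*(-32010) = 2784870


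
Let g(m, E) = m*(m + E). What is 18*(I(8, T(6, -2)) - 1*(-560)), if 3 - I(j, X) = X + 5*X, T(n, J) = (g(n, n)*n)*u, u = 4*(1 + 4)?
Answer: -922986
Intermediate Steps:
g(m, E) = m*(E + m)
u = 20 (u = 4*5 = 20)
T(n, J) = 40*n³ (T(n, J) = ((n*(n + n))*n)*20 = ((n*(2*n))*n)*20 = ((2*n²)*n)*20 = (2*n³)*20 = 40*n³)
I(j, X) = 3 - 6*X (I(j, X) = 3 - (X + 5*X) = 3 - 6*X)
18*(I(8, T(6, -2)) - 1*(-560)) = 18*((3 - 240*6³) - 1*(-560)) = 18*((3 - 240*216) + 560) = 18*((3 - 6*8640) + 560) = 18*((3 - 51840) + 560) = 18*(-51837 + 560) = 18*(-51277) = -922986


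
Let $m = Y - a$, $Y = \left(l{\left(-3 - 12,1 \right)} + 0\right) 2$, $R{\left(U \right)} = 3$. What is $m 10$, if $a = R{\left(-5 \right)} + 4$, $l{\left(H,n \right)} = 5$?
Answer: $30$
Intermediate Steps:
$a = 7$ ($a = 3 + 4 = 7$)
$Y = 10$ ($Y = \left(5 + 0\right) 2 = 5 \cdot 2 = 10$)
$m = 3$ ($m = 10 - 7 = 3$)
$m 10 = 3 \cdot 10 = 30$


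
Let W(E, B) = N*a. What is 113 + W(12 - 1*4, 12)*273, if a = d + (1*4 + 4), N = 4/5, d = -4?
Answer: 4933/5 ≈ 986.60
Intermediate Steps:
N = ⅘ (N = 4*(⅕) = ⅘ ≈ 0.80000)
a = 4 (a = -4 + (1*4 + 4) = -4 + (4 + 4) = -4 + 8 = 4)
W(E, B) = 16/5 (W(E, B) = (⅘)*4 = 16/5)
113 + W(12 - 1*4, 12)*273 = 113 + (16/5)*273 = 113 + 4368/5 = 4933/5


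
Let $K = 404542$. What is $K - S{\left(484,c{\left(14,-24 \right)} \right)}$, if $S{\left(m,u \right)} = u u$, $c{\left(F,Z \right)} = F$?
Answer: $404346$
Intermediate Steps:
$S{\left(m,u \right)} = u^{2}$
$K - S{\left(484,c{\left(14,-24 \right)} \right)} = 404542 - 14^{2} = 404542 - 196 = 404346$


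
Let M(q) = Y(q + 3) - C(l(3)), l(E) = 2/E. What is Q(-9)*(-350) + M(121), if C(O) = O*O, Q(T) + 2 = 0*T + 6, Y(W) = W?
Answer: -11488/9 ≈ -1276.4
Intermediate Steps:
Q(T) = 4 (Q(T) = -2 + (0*T + 6) = -2 + (0 + 6) = -2 + 6 = 4)
C(O) = O²
M(q) = 23/9 + q (M(q) = (q + 3) - (2/3)² = (3 + q) - (2*(⅓))² = (3 + q) - (⅔)² = (3 + q) - 1*4/9 = (3 + q) - 4/9 = 23/9 + q)
Q(-9)*(-350) + M(121) = 4*(-350) + (23/9 + 121) = -1400 + 1112/9 = -11488/9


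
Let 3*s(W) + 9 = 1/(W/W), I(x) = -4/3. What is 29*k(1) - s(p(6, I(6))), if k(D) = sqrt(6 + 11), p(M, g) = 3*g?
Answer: 8/3 + 29*sqrt(17) ≈ 122.24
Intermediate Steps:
I(x) = -4/3 (I(x) = -4*1/3 = -4/3)
k(D) = sqrt(17)
s(W) = -8/3 (s(W) = -3 + 1/(3*((W/W))) = -3 + (1/3)/1 = -3 + (1/3)*1 = -3 + 1/3 = -8/3)
29*k(1) - s(p(6, I(6))) = 29*sqrt(17) - 1*(-8/3) = 29*sqrt(17) + 8/3 = 8/3 + 29*sqrt(17)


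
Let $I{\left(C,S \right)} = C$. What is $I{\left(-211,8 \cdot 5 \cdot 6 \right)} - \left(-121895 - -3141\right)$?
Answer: $118543$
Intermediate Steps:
$I{\left(-211,8 \cdot 5 \cdot 6 \right)} - \left(-121895 - -3141\right) = -211 - \left(-121895 - -3141\right) = -211 - \left(-121895 + 3141\right) = -211 - -118754 = -211 + 118754 = 118543$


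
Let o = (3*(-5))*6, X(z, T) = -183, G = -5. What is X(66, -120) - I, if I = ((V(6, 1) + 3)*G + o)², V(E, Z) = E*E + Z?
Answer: -84283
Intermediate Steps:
V(E, Z) = Z + E² (V(E, Z) = E² + Z = Z + E²)
o = -90 (o = -15*6 = -90)
I = 84100 (I = (((1 + 6²) + 3)*(-5) - 90)² = (((1 + 36) + 3)*(-5) - 90)² = ((37 + 3)*(-5) - 90)² = (40*(-5) - 90)² = (-200 - 90)² = (-290)² = 84100)
X(66, -120) - I = -183 - 1*84100 = -183 - 84100 = -84283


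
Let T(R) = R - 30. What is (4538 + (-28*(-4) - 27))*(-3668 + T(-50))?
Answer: -17327004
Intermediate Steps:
T(R) = -30 + R
(4538 + (-28*(-4) - 27))*(-3668 + T(-50)) = (4538 + (-28*(-4) - 27))*(-3668 + (-30 - 50)) = (4538 + (112 - 27))*(-3668 - 80) = (4538 + 85)*(-3748) = 4623*(-3748) = -17327004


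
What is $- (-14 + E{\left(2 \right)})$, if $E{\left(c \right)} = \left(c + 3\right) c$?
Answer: $4$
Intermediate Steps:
$E{\left(c \right)} = c \left(3 + c\right)$ ($E{\left(c \right)} = \left(3 + c\right) c = c \left(3 + c\right)$)
$- (-14 + E{\left(2 \right)}) = - (-14 + 2 \left(3 + 2\right)) = - (-14 + 2 \cdot 5) = - (-14 + 10) = \left(-1\right) \left(-4\right) = 4$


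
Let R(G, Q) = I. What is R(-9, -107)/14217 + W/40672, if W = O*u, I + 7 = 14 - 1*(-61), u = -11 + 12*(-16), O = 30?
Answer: -41907917/289116912 ≈ -0.14495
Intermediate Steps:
u = -203 (u = -11 - 192 = -203)
I = 68 (I = -7 + (14 - 1*(-61)) = -7 + (14 + 61) = -7 + 75 = 68)
R(G, Q) = 68
W = -6090 (W = 30*(-203) = -6090)
R(-9, -107)/14217 + W/40672 = 68/14217 - 6090/40672 = 68*(1/14217) - 6090*1/40672 = 68/14217 - 3045/20336 = -41907917/289116912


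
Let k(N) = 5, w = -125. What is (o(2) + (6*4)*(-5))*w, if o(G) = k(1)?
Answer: 14375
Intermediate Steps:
o(G) = 5
(o(2) + (6*4)*(-5))*w = (5 + (6*4)*(-5))*(-125) = (5 + 24*(-5))*(-125) = (5 - 120)*(-125) = -115*(-125) = 14375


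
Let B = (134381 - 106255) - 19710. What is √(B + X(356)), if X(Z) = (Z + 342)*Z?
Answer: 2*√64226 ≈ 506.86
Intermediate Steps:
X(Z) = Z*(342 + Z) (X(Z) = (342 + Z)*Z = Z*(342 + Z))
B = 8416 (B = 28126 - 19710 = 8416)
√(B + X(356)) = √(8416 + 356*(342 + 356)) = √(8416 + 356*698) = √(8416 + 248488) = √256904 = 2*√64226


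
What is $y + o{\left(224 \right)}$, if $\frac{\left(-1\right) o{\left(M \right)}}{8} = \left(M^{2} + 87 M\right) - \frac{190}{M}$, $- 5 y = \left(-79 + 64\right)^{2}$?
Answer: $- \frac{7802903}{14} \approx -5.5735 \cdot 10^{5}$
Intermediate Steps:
$y = -45$ ($y = - \frac{\left(-79 + 64\right)^{2}}{5} = - \frac{\left(-15\right)^{2}}{5} = \left(- \frac{1}{5}\right) 225 = -45$)
$o{\left(M \right)} = - 696 M - 8 M^{2} + \frac{1520}{M}$ ($o{\left(M \right)} = - 8 \left(\left(M^{2} + 87 M\right) - \frac{190}{M}\right) = - 8 \left(M^{2} - \frac{190}{M} + 87 M\right) = - 696 M - 8 M^{2} + \frac{1520}{M}$)
$y + o{\left(224 \right)} = -45 + \frac{8 \left(190 - 224^{2} \left(87 + 224\right)\right)}{224} = -45 + 8 \cdot \frac{1}{224} \left(190 - 50176 \cdot 311\right) = -45 + 8 \cdot \frac{1}{224} \left(190 - 15604736\right) = -45 + 8 \cdot \frac{1}{224} \left(-15604546\right) = -45 - \frac{7802273}{14} = - \frac{7802903}{14}$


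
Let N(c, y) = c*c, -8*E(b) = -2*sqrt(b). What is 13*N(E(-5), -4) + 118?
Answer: 1823/16 ≈ 113.94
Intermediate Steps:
E(b) = sqrt(b)/4 (E(b) = -(-1)*sqrt(b)/4 = sqrt(b)/4)
N(c, y) = c**2
13*N(E(-5), -4) + 118 = 13*(sqrt(-5)/4)**2 + 118 = 13*((I*sqrt(5))/4)**2 + 118 = 13*(I*sqrt(5)/4)**2 + 118 = 13*(-5/16) + 118 = -65/16 + 118 = 1823/16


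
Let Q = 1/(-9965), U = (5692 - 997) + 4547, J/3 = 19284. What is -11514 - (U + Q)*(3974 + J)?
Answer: -5694074738964/9965 ≈ -5.7141e+8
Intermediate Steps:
J = 57852 (J = 3*19284 = 57852)
U = 9242 (U = 4695 + 4547 = 9242)
Q = -1/9965 ≈ -0.00010035
-11514 - (U + Q)*(3974 + J) = -11514 - (9242 - 1/9965)*(3974 + 57852) = -11514 - 92096529*61826/9965 = -11514 - 1*5693960001954/9965 = -11514 - 5693960001954/9965 = -5694074738964/9965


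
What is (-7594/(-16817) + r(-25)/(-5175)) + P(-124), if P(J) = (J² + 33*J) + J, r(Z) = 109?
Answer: 971269666897/87027975 ≈ 11160.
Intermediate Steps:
P(J) = J² + 34*J
(-7594/(-16817) + r(-25)/(-5175)) + P(-124) = (-7594/(-16817) + 109/(-5175)) - 124*(34 - 124) = (-7594*(-1/16817) + 109*(-1/5175)) - 124*(-90) = (7594/16817 - 109/5175) + 11160 = 37465897/87027975 + 11160 = 971269666897/87027975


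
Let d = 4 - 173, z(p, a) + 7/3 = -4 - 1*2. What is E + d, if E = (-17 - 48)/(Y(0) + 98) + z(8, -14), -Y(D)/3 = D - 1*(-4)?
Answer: -45947/258 ≈ -178.09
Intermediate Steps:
z(p, a) = -25/3 (z(p, a) = -7/3 + (-4 - 1*2) = -7/3 + (-4 - 2) = -7/3 - 6 = -25/3)
Y(D) = -12 - 3*D (Y(D) = -3*(D - 1*(-4)) = -3*(D + 4) = -3*(4 + D) = -12 - 3*D)
E = -2345/258 (E = (-17 - 48)/((-12 - 3*0) + 98) - 25/3 = -65/((-12 + 0) + 98) - 25/3 = -65/(-12 + 98) - 25/3 = -65/86 - 25/3 = -2345/258 ≈ -9.0891)
d = -169
E + d = -2345/258 - 169 = -45947/258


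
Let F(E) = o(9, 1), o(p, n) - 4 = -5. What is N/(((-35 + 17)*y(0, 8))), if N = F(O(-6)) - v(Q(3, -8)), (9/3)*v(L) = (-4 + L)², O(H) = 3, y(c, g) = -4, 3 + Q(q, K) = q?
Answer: -19/216 ≈ -0.087963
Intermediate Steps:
Q(q, K) = -3 + q
o(p, n) = -1 (o(p, n) = 4 - 5 = -1)
v(L) = (-4 + L)²/3
F(E) = -1
N = -19/3 (N = -1 - (-4 + (-3 + 3))²/3 = -1 - (-4 + 0)²/3 = -1 - (-4)²/3 = -1 - 16/3 = -19/3 ≈ -6.3333)
N/(((-35 + 17)*y(0, 8))) = -19*(-1/(4*(-35 + 17)))/3 = -19/(3*((-18*(-4)))) = -19/3/72 = -19/3*1/72 = -19/216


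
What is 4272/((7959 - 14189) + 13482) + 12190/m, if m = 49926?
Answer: 711523/853923 ≈ 0.83324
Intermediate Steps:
4272/((7959 - 14189) + 13482) + 12190/m = 4272/((7959 - 14189) + 13482) + 12190/49926 = 4272/(-6230 + 13482) + 12190*(1/49926) = 4272/7252 + 115/471 = 4272*(1/7252) + 115/471 = 1068/1813 + 115/471 = 711523/853923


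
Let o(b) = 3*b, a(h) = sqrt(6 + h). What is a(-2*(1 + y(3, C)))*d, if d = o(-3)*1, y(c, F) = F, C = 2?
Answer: 0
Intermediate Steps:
d = -9 (d = (3*(-3))*1 = -9*1 = -9)
a(-2*(1 + y(3, C)))*d = sqrt(6 - 2*(1 + 2))*(-9) = sqrt(6 - 2*3)*(-9) = sqrt(6 - 6)*(-9) = sqrt(0)*(-9) = 0*(-9) = 0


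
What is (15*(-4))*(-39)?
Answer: 2340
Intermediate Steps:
(15*(-4))*(-39) = -60*(-39) = 2340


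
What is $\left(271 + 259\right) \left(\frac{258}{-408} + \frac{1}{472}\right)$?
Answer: $- \frac{1340105}{4012} \approx -334.02$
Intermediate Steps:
$\left(271 + 259\right) \left(\frac{258}{-408} + \frac{1}{472}\right) = 530 \left(258 \left(- \frac{1}{408}\right) + \frac{1}{472}\right) = 530 \left(- \frac{43}{68} + \frac{1}{472}\right) = 530 \left(- \frac{5057}{8024}\right) = - \frac{1340105}{4012}$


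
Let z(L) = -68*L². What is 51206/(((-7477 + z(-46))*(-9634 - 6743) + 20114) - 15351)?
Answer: 25603/1239454684 ≈ 2.0657e-5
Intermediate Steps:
51206/(((-7477 + z(-46))*(-9634 - 6743) + 20114) - 15351) = 51206/(((-7477 - 68*(-46)²)*(-9634 - 6743) + 20114) - 15351) = 51206/(((-7477 - 68*2116)*(-16377) + 20114) - 15351) = 51206/(((-7477 - 143888)*(-16377) + 20114) - 15351) = 51206/((-151365*(-16377) + 20114) - 15351) = 51206/((2478904605 + 20114) - 15351) = 51206/(2478924719 - 15351) = 51206/2478909368 = 51206*(1/2478909368) = 25603/1239454684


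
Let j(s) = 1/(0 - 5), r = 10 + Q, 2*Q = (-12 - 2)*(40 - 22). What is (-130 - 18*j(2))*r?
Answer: 73312/5 ≈ 14662.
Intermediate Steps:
Q = -126 (Q = ((-12 - 2)*(40 - 22))/2 = (-14*18)/2 = (1/2)*(-252) = -126)
r = -116 (r = 10 - 126 = -116)
j(s) = -1/5 (j(s) = 1/(-5) = -1/5)
(-130 - 18*j(2))*r = (-130 - 18*(-1/5))*(-116) = (-130 + 18/5)*(-116) = -632/5*(-116) = 73312/5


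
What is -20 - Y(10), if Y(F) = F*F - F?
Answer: -110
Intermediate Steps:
Y(F) = F² - F
-20 - Y(10) = -20 - 10*(-1 + 10) = -20 - 10*9 = -20 - 1*90 = -20 - 90 = -110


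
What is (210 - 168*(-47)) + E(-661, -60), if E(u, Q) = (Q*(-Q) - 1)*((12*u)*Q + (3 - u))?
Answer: -1716170878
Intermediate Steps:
E(u, Q) = (-1 - Q**2)*(3 - u + 12*Q*u) (E(u, Q) = (-Q**2 - 1)*(12*Q*u + (3 - u)) = (-1 - Q**2)*(3 - u + 12*Q*u))
(210 - 168*(-47)) + E(-661, -60) = (210 - 168*(-47)) + (-3 - 661 - 3*(-60)**2 - 661*(-60)**2 - 12*(-60)*(-661) - 12*(-661)*(-60)**3) = (210 + 7896) + (-3 - 661 - 3*3600 - 661*3600 - 475920 - 12*(-661)*(-216000)) = 8106 + (-3 - 661 - 10800 - 2379600 - 475920 - 1713312000) = 8106 - 1716178984 = -1716170878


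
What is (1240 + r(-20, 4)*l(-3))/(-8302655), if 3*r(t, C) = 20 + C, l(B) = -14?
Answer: -1128/8302655 ≈ -0.00013586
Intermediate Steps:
r(t, C) = 20/3 + C/3 (r(t, C) = (20 + C)/3 = 20/3 + C/3)
(1240 + r(-20, 4)*l(-3))/(-8302655) = (1240 + (20/3 + (1/3)*4)*(-14))/(-8302655) = (1240 + (20/3 + 4/3)*(-14))*(-1/8302655) = (1240 + 8*(-14))*(-1/8302655) = (1240 - 112)*(-1/8302655) = 1128*(-1/8302655) = -1128/8302655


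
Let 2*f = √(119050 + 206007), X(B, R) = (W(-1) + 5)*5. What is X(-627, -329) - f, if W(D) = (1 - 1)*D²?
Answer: 25 - √325057/2 ≈ -260.07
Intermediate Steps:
W(D) = 0 (W(D) = 0*D² = 0)
X(B, R) = 25 (X(B, R) = (0 + 5)*5 = 5*5 = 25)
f = √325057/2 (f = √(119050 + 206007)/2 = √325057/2 ≈ 285.07)
X(-627, -329) - f = 25 - √325057/2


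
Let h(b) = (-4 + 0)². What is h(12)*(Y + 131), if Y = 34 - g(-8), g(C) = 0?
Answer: 2640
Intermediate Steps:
h(b) = 16 (h(b) = (-4)² = 16)
Y = 34 (Y = 34 - 1*0 = 34 + 0 = 34)
h(12)*(Y + 131) = 16*(34 + 131) = 16*165 = 2640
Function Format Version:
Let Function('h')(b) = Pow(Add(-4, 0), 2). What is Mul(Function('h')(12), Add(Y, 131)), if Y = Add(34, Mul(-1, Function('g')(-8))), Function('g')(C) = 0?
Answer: 2640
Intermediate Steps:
Function('h')(b) = 16 (Function('h')(b) = Pow(-4, 2) = 16)
Y = 34 (Y = Add(34, Mul(-1, 0)) = Add(34, 0) = 34)
Mul(Function('h')(12), Add(Y, 131)) = Mul(16, Add(34, 131)) = Mul(16, 165) = 2640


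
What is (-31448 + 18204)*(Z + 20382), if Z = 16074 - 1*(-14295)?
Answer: -672146244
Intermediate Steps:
Z = 30369 (Z = 16074 + 14295 = 30369)
(-31448 + 18204)*(Z + 20382) = (-31448 + 18204)*(30369 + 20382) = -13244*50751 = -672146244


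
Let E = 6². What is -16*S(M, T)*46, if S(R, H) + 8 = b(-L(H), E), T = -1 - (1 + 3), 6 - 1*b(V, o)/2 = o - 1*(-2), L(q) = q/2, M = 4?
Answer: 52992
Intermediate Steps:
L(q) = q/2 (L(q) = q*(½) = q/2)
E = 36
b(V, o) = 8 - 2*o (b(V, o) = 12 - 2*(o - 1*(-2)) = 12 - 2*(o + 2) = 12 - 2*(2 + o) = 12 + (-4 - 2*o) = 8 - 2*o)
T = -5 (T = -1 - 1*4 = -1 - 4 = -5)
S(R, H) = -72 (S(R, H) = -8 + (8 - 2*36) = -8 + (8 - 72) = -8 - 64 = -72)
-16*S(M, T)*46 = -16*(-72)*46 = 1152*46 = 52992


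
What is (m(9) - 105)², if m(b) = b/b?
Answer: 10816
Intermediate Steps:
m(b) = 1
(m(9) - 105)² = (1 - 105)² = (-104)² = 10816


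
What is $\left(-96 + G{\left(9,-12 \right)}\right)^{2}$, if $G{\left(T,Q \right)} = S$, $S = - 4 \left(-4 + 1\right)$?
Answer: $7056$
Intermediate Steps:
$S = 12$ ($S = \left(-4\right) \left(-3\right) = 12$)
$G{\left(T,Q \right)} = 12$
$\left(-96 + G{\left(9,-12 \right)}\right)^{2} = \left(-96 + 12\right)^{2} = \left(-84\right)^{2} = 7056$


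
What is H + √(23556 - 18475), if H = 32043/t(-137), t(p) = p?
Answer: -32043/137 + √5081 ≈ -162.61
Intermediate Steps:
H = -32043/137 (H = 32043/(-137) = 32043*(-1/137) = -32043/137 ≈ -233.89)
H + √(23556 - 18475) = -32043/137 + √(23556 - 18475) = -32043/137 + √5081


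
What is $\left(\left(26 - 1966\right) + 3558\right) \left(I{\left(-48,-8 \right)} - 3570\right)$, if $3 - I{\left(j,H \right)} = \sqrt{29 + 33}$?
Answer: $-5771406 - 1618 \sqrt{62} \approx -5.7841 \cdot 10^{6}$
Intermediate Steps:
$I{\left(j,H \right)} = 3 - \sqrt{62}$ ($I{\left(j,H \right)} = 3 - \sqrt{29 + 33} = 3 - \sqrt{62}$)
$\left(\left(26 - 1966\right) + 3558\right) \left(I{\left(-48,-8 \right)} - 3570\right) = \left(\left(26 - 1966\right) + 3558\right) \left(\left(3 - \sqrt{62}\right) - 3570\right) = \left(\left(26 - 1966\right) + 3558\right) \left(-3567 - \sqrt{62}\right) = \left(-1940 + 3558\right) \left(-3567 - \sqrt{62}\right) = 1618 \left(-3567 - \sqrt{62}\right) = -5771406 - 1618 \sqrt{62}$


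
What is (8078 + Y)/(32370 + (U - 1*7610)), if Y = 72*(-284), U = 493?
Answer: -12370/25253 ≈ -0.48984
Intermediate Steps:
Y = -20448
(8078 + Y)/(32370 + (U - 1*7610)) = (8078 - 20448)/(32370 + (493 - 1*7610)) = -12370/(32370 + (493 - 7610)) = -12370/(32370 - 7117) = -12370/25253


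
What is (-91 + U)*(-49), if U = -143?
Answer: 11466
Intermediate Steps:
(-91 + U)*(-49) = (-91 - 143)*(-49) = -234*(-49) = 11466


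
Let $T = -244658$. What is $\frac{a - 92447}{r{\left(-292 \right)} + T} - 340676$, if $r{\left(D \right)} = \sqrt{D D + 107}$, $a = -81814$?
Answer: $- \frac{20391954544549130}{59857451593} + \frac{174261 \sqrt{85371}}{59857451593} \approx -3.4068 \cdot 10^{5}$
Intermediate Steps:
$r{\left(D \right)} = \sqrt{107 + D^{2}}$ ($r{\left(D \right)} = \sqrt{D^{2} + 107} = \sqrt{107 + D^{2}}$)
$\frac{a - 92447}{r{\left(-292 \right)} + T} - 340676 = \frac{-81814 - 92447}{\sqrt{107 + \left(-292\right)^{2}} - 244658} - 340676 = - \frac{174261}{\sqrt{107 + 85264} - 244658} - 340676 = - \frac{174261}{\sqrt{85371} - 244658} - 340676 = - \frac{174261}{-244658 + \sqrt{85371}} - 340676 = -340676 - \frac{174261}{-244658 + \sqrt{85371}}$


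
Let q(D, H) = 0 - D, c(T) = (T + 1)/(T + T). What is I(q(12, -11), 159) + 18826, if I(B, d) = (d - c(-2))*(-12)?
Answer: 16921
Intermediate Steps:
c(T) = (1 + T)/(2*T) (c(T) = (1 + T)/((2*T)) = (1 + T)*(1/(2*T)) = (1 + T)/(2*T))
q(D, H) = -D
I(B, d) = 3 - 12*d (I(B, d) = (d - (1 - 2)/(2*(-2)))*(-12) = (d - (-1)*(-1)/(2*2))*(-12) = (d - 1*1/4)*(-12) = (d - 1/4)*(-12) = (-1/4 + d)*(-12) = 3 - 12*d)
I(q(12, -11), 159) + 18826 = (3 - 12*159) + 18826 = (3 - 1908) + 18826 = -1905 + 18826 = 16921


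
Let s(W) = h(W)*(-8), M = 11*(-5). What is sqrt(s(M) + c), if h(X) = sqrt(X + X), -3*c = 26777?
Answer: sqrt(-80331 - 72*I*sqrt(110))/3 ≈ 0.44405 - 94.477*I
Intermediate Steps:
c = -26777/3 (c = -1/3*26777 = -26777/3 ≈ -8925.7)
h(X) = sqrt(2)*sqrt(X) (h(X) = sqrt(2*X) = sqrt(2)*sqrt(X))
M = -55
s(W) = -8*sqrt(2)*sqrt(W) (s(W) = (sqrt(2)*sqrt(W))*(-8) = -8*sqrt(2)*sqrt(W))
sqrt(s(M) + c) = sqrt(-8*sqrt(2)*sqrt(-55) - 26777/3) = sqrt(-8*sqrt(2)*I*sqrt(55) - 26777/3) = sqrt(-8*I*sqrt(110) - 26777/3) = sqrt(-26777/3 - 8*I*sqrt(110))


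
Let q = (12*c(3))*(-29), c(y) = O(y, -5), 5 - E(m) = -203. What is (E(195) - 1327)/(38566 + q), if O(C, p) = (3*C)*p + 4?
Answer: -1119/52834 ≈ -0.021180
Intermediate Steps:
O(C, p) = 4 + 3*C*p (O(C, p) = 3*C*p + 4 = 4 + 3*C*p)
E(m) = 208 (E(m) = 5 - 1*(-203) = 5 + 203 = 208)
c(y) = 4 - 15*y (c(y) = 4 + 3*y*(-5) = 4 - 15*y)
q = 14268 (q = (12*(4 - 15*3))*(-29) = (12*(4 - 45))*(-29) = (12*(-41))*(-29) = -492*(-29) = 14268)
(E(195) - 1327)/(38566 + q) = (208 - 1327)/(38566 + 14268) = -1119/52834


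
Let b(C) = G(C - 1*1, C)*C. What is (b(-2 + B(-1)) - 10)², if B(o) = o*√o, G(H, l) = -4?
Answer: -12 - 16*I ≈ -12.0 - 16.0*I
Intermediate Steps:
B(o) = o^(3/2)
b(C) = -4*C
(b(-2 + B(-1)) - 10)² = (-4*(-2 + (-1)^(3/2)) - 10)² = (-4*(-2 - I) - 10)² = ((8 + 4*I) - 10)² = (-2 + 4*I)²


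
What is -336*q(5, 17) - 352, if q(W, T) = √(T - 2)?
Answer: -352 - 336*√15 ≈ -1653.3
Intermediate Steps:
q(W, T) = √(-2 + T)
-336*q(5, 17) - 352 = -336*√(-2 + 17) - 352 = -336*√15 - 352 = -352 - 336*√15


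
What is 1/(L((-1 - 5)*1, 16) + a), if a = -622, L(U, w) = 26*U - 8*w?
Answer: -1/906 ≈ -0.0011038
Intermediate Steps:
L(U, w) = -8*w + 26*U
1/(L((-1 - 5)*1, 16) + a) = 1/((-8*16 + 26*((-1 - 5)*1)) - 622) = 1/((-128 + 26*(-6*1)) - 622) = 1/((-128 + 26*(-6)) - 622) = 1/((-128 - 156) - 622) = 1/(-284 - 622) = 1/(-906) = -1/906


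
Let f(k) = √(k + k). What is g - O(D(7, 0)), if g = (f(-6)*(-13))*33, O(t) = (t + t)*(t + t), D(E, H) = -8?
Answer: -256 - 858*I*√3 ≈ -256.0 - 1486.1*I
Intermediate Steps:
O(t) = 4*t² (O(t) = (2*t)*(2*t) = 4*t²)
f(k) = √2*√k (f(k) = √(2*k) = √2*√k)
g = -858*I*√3 (g = ((√2*√(-6))*(-13))*33 = ((√2*(I*√6))*(-13))*33 = ((2*I*√3)*(-13))*33 = -26*I*√3*33 = -858*I*√3 ≈ -1486.1*I)
g - O(D(7, 0)) = -858*I*√3 - 4*(-8)² = -858*I*√3 - 4*64 = -858*I*√3 - 1*256 = -858*I*√3 - 256 = -256 - 858*I*√3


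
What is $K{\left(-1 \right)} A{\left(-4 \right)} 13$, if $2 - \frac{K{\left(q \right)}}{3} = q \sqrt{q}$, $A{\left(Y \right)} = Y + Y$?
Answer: $-624 - 312 i \approx -624.0 - 312.0 i$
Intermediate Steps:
$A{\left(Y \right)} = 2 Y$
$K{\left(q \right)} = 6 - 3 q^{\frac{3}{2}}$ ($K{\left(q \right)} = 6 - 3 q \sqrt{q} = 6 - 3 q^{\frac{3}{2}}$)
$K{\left(-1 \right)} A{\left(-4 \right)} 13 = \left(6 - 3 \left(-1\right)^{\frac{3}{2}}\right) 2 \left(-4\right) 13 = \left(6 - 3 \left(- i\right)\right) \left(-8\right) 13 = \left(6 + 3 i\right) \left(-8\right) 13 = \left(-48 - 24 i\right) 13 = -624 - 312 i$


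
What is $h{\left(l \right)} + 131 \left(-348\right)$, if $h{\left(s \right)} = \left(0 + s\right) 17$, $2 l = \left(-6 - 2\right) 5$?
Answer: $-45928$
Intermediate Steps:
$l = -20$ ($l = \frac{\left(-6 - 2\right) 5}{2} = \frac{\left(-8\right) 5}{2} = \frac{1}{2} \left(-40\right) = -20$)
$h{\left(s \right)} = 17 s$ ($h{\left(s \right)} = s 17 = 17 s$)
$h{\left(l \right)} + 131 \left(-348\right) = 17 \left(-20\right) + 131 \left(-348\right) = -340 - 45588 = -45928$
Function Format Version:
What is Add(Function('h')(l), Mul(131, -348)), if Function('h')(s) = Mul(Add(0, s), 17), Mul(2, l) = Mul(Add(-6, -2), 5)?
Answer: -45928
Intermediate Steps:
l = -20 (l = Mul(Rational(1, 2), Mul(Add(-6, -2), 5)) = Mul(Rational(1, 2), Mul(-8, 5)) = Mul(Rational(1, 2), -40) = -20)
Function('h')(s) = Mul(17, s) (Function('h')(s) = Mul(s, 17) = Mul(17, s))
Add(Function('h')(l), Mul(131, -348)) = Add(Mul(17, -20), Mul(131, -348)) = Add(-340, -45588) = -45928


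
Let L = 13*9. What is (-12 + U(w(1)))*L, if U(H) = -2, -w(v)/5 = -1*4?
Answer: -1638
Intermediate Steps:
L = 117
w(v) = 20 (w(v) = -(-5)*4 = -5*(-4) = 20)
(-12 + U(w(1)))*L = (-12 - 2)*117 = -14*117 = -1638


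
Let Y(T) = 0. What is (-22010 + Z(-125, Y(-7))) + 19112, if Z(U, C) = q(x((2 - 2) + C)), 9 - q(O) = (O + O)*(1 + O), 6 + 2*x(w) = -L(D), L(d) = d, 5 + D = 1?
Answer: -2889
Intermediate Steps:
D = -4 (D = -5 + 1 = -4)
x(w) = -1 (x(w) = -3 + (-1*(-4))/2 = -3 + (1/2)*4 = -3 + 2 = -1)
q(O) = 9 - 2*O*(1 + O) (q(O) = 9 - (O + O)*(1 + O) = 9 - 2*O*(1 + O))
Z(U, C) = 9 (Z(U, C) = 9 - 2*(-1) - 2*(-1)**2 = 9 + 2 - 2*1 = 9 + 2 - 2 = 9)
(-22010 + Z(-125, Y(-7))) + 19112 = (-22010 + 9) + 19112 = -22001 + 19112 = -2889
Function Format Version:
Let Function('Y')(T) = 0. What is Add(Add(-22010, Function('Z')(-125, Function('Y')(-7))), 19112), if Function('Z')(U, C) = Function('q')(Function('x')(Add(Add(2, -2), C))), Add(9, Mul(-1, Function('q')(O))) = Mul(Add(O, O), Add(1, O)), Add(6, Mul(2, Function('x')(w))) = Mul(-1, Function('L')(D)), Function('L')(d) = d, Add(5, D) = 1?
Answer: -2889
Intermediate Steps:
D = -4 (D = Add(-5, 1) = -4)
Function('x')(w) = -1 (Function('x')(w) = Add(-3, Mul(Rational(1, 2), Mul(-1, -4))) = Add(-3, Mul(Rational(1, 2), 4)) = Add(-3, 2) = -1)
Function('q')(O) = Add(9, Mul(-2, O, Add(1, O))) (Function('q')(O) = Add(9, Mul(-1, Mul(Add(O, O), Add(1, O)))) = Add(9, Mul(-1, Mul(Mul(2, O), Add(1, O)))) = Add(9, Mul(-1, Mul(2, O, Add(1, O)))) = Add(9, Mul(-2, O, Add(1, O))))
Function('Z')(U, C) = 9 (Function('Z')(U, C) = Add(9, Mul(-2, -1), Mul(-2, Pow(-1, 2))) = Add(9, 2, Mul(-2, 1)) = Add(9, 2, -2) = 9)
Add(Add(-22010, Function('Z')(-125, Function('Y')(-7))), 19112) = Add(Add(-22010, 9), 19112) = Add(-22001, 19112) = -2889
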